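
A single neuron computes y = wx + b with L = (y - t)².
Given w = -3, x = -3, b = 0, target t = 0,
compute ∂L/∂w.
∂L/∂w = -54

y = wx + b = (-3)(-3) + 0 = 9
∂L/∂y = 2(y - t) = 2(9 - 0) = 18
∂y/∂w = x = -3
∂L/∂w = ∂L/∂y · ∂y/∂w = 18 × -3 = -54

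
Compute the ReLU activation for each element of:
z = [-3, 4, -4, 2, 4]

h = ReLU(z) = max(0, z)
h = [0, 4, 0, 2, 4]

ReLU applied element-wise: max(0,-3)=0, max(0,4)=4, max(0,-4)=0, max(0,2)=2, max(0,4)=4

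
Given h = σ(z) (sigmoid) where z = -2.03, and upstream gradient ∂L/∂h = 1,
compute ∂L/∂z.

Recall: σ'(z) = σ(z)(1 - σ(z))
∂L/∂z = 0.1026

σ(-2.03) = 0.1161
σ'(-2.03) = σ(-2.03)(1 - σ(-2.03)) = 0.1161 × 0.8839 = 0.1026
∂L/∂z = ∂L/∂h · σ'(z) = 1 × 0.1026 = 0.1026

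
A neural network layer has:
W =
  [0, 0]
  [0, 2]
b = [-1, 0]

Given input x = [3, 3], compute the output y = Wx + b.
y = [-1, 6]

Wx = [0×3 + 0×3, 0×3 + 2×3]
   = [0, 6]
y = Wx + b = [0 + -1, 6 + 0] = [-1, 6]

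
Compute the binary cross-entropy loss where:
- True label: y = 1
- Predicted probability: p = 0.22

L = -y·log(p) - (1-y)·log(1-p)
L = 1.514

L = -1·log(0.22) - 0·log(0.78) = -log(0.22) = 1.514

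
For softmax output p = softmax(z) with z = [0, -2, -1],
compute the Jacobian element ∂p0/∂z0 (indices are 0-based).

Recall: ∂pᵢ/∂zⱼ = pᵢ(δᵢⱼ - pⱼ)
∂p0/∂z0 = 0.2227

p = softmax(z) = [0.6652, 0.09003, 0.2447]
p0 = 0.6652

∂p0/∂z0 = p0(1 - p0) = 0.6652 × (1 - 0.6652) = 0.2227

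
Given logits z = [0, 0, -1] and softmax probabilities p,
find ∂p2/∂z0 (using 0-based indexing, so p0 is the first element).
∂p2/∂z0 = -0.06561

p = softmax(z) = [0.4223, 0.4223, 0.1554]
p2 = 0.1554, p0 = 0.4223

∂p2/∂z0 = -p2 × p0 = -0.1554 × 0.4223 = -0.06561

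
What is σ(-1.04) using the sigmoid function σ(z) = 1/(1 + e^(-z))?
0.2611

sigmoid(-1.04) = 1/(1 + e^(1.04)) = 1/(1 + 2.829) = 0.2611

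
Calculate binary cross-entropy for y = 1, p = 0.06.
L = 2.813

L = -1·log(0.06) - 0·log(0.94) = -log(0.06) = 2.813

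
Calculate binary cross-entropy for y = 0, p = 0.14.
L = 0.1508

L = -0·log(0.14) - 1·log(0.86) = -log(0.86) = 0.1508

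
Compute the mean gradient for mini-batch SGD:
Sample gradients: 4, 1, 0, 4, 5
Average gradient = 2.8

Average = (1/5)(4 + 1 + 0 + 4 + 5) = 14/5 = 2.8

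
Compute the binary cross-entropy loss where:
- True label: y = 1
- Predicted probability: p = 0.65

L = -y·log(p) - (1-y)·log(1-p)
L = 0.4308

L = -1·log(0.65) - 0·log(0.35) = -log(0.65) = 0.4308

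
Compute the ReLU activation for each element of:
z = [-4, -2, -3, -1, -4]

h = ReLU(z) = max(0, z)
h = [0, 0, 0, 0, 0]

ReLU applied element-wise: max(0,-4)=0, max(0,-2)=0, max(0,-3)=0, max(0,-1)=0, max(0,-4)=0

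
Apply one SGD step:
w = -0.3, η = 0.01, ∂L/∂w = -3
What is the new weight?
w_new = -0.27

w_new = w - η·∂L/∂w = -0.3 - 0.01×(-3) = -0.3 - (-0.03) = -0.27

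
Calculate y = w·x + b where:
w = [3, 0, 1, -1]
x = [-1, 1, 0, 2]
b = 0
y = -5

y = (3)(-1) + (0)(1) + (1)(0) + (-1)(2) + 0 = -5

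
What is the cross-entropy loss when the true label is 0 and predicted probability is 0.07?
L = 0.07257

L = -0·log(0.07) - 1·log(0.93) = -log(0.93) = 0.07257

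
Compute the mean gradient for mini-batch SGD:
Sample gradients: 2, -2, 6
Average gradient = 2

Average = (1/3)(2 + -2 + 6) = 6/3 = 2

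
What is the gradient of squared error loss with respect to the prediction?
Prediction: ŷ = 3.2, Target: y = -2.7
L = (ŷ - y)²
∂L/∂ŷ = 11.8

∂L/∂ŷ = 2(ŷ - y) = 2(3.2 - -2.7) = 2(5.9) = 11.8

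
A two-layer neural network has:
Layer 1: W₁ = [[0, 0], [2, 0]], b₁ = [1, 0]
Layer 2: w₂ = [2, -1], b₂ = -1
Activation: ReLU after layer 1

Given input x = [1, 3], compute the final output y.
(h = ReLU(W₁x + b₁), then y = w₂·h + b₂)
y = -1

Layer 1 pre-activation: z₁ = [1, 2]
After ReLU: h = [1, 2]
Layer 2 output: y = 2×1 + -1×2 + -1 = -1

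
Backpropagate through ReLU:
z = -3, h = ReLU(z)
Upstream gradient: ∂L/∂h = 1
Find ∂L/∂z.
∂L/∂z = 0

h = ReLU(-3) = 0
Since z < 0: ∂h/∂z = 0
∂L/∂z = ∂L/∂h · ∂h/∂z = 1 × 0 = 0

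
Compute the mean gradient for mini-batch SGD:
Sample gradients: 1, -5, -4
Average gradient = -2.667

Average = (1/3)(1 + -5 + -4) = -8/3 = -2.667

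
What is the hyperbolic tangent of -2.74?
-0.9917

tanh(-2.74) = (e^(-2.74) - e^(2.74))/(e^(-2.74) + e^(2.74)) = -0.9917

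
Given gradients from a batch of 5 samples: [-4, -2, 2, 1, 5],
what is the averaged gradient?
Average gradient = 0.4

Average = (1/5)(-4 + -2 + 2 + 1 + 5) = 2/5 = 0.4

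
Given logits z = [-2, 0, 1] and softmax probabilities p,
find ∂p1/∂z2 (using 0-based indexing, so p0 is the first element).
∂p1/∂z2 = -0.183

p = softmax(z) = [0.03512, 0.2595, 0.7054]
p1 = 0.2595, p2 = 0.7054

∂p1/∂z2 = -p1 × p2 = -0.2595 × 0.7054 = -0.183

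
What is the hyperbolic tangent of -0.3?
-0.2913

tanh(-0.3) = (e^(-0.3) - e^(0.3))/(e^(-0.3) + e^(0.3)) = -0.2913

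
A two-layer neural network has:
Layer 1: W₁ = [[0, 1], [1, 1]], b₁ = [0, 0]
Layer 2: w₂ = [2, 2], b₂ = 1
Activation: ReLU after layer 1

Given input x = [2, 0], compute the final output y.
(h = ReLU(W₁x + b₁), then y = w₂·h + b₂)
y = 5

Layer 1 pre-activation: z₁ = [0, 2]
After ReLU: h = [0, 2]
Layer 2 output: y = 2×0 + 2×2 + 1 = 5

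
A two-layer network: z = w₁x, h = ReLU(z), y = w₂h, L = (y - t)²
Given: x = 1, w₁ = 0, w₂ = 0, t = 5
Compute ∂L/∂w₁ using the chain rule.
∂L/∂w₁ = 0

Forward pass:
z = w₁x = 0×1 = 0
h = ReLU(0) = 0
y = w₂h = 0×0 = 0

Backward pass:
∂L/∂y = 2(y - t) = 2(0 - 5) = -10
∂y/∂h = w₂ = 0
∂h/∂z = 0 (ReLU derivative)
∂z/∂w₁ = x = 1

∂L/∂w₁ = -10 × 0 × 0 × 1 = 0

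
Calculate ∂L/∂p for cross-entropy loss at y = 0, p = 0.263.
∂L/∂p = 1.357

∂L/∂p = -y/p + (1-y)/(1-p) = 0 + 1/0.737 = 1.357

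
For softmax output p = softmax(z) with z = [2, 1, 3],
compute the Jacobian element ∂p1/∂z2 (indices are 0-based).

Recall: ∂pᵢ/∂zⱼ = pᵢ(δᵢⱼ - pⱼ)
∂p1/∂z2 = -0.05989

p = softmax(z) = [0.2447, 0.09003, 0.6652]
p1 = 0.09003, p2 = 0.6652

∂p1/∂z2 = -p1 × p2 = -0.09003 × 0.6652 = -0.05989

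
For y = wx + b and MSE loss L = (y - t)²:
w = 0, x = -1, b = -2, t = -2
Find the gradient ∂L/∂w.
∂L/∂w = 0

y = wx + b = (0)(-1) + -2 = -2
∂L/∂y = 2(y - t) = 2(-2 - -2) = 0
∂y/∂w = x = -1
∂L/∂w = ∂L/∂y · ∂y/∂w = 0 × -1 = 0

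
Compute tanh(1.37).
0.8787

tanh(1.37) = (e^(1.37) - e^(-1.37))/(e^(1.37) + e^(-1.37)) = 0.8787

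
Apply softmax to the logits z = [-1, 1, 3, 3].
p = [0.0085, 0.0628, 0.4643, 0.4643]

exp(z) = [0.3679, 2.718, 20.09, 20.09]
Sum = 43.26
p = [0.0085, 0.0628, 0.4643, 0.4643]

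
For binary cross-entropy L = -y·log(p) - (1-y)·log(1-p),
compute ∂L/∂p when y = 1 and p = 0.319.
∂L/∂p = -3.135

∂L/∂p = -y/p + (1-y)/(1-p) = -1/0.319 + 0 = -3.135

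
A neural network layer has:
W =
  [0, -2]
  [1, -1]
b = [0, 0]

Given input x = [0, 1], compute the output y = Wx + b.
y = [-2, -1]

Wx = [0×0 + -2×1, 1×0 + -1×1]
   = [-2, -1]
y = Wx + b = [-2 + 0, -1 + 0] = [-2, -1]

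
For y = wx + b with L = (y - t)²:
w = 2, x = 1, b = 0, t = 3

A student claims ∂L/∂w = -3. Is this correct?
Incorrect

y = (2)(1) + 0 = 2
∂L/∂y = 2(y - t) = 2(2 - 3) = -2
∂y/∂w = x = 1
∂L/∂w = -2 × 1 = -2

Claimed value: -3
Incorrect: The correct gradient is -2.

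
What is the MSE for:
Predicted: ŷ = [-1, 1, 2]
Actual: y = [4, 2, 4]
MSE = 10

MSE = (1/3)((-1-4)² + (1-2)² + (2-4)²) = (1/3)(25 + 1 + 4) = 10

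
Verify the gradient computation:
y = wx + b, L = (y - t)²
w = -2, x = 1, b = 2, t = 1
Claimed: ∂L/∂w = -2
Correct

y = (-2)(1) + 2 = 0
∂L/∂y = 2(y - t) = 2(0 - 1) = -2
∂y/∂w = x = 1
∂L/∂w = -2 × 1 = -2

Claimed value: -2
Correct: The correct gradient is -2.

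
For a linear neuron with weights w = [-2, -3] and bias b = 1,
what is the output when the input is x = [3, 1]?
y = -8

y = (-2)(3) + (-3)(1) + 1 = -8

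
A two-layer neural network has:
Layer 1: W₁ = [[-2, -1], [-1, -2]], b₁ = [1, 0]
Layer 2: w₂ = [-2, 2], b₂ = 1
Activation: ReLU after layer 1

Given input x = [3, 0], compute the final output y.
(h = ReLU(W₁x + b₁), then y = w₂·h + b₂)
y = 1

Layer 1 pre-activation: z₁ = [-5, -3]
After ReLU: h = [0, 0]
Layer 2 output: y = -2×0 + 2×0 + 1 = 1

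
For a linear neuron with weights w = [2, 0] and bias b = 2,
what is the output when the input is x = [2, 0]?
y = 6

y = (2)(2) + (0)(0) + 2 = 6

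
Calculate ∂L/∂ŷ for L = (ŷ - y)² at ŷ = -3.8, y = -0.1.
∂L/∂ŷ = -7.4

∂L/∂ŷ = 2(ŷ - y) = 2(-3.8 - -0.1) = 2(-3.7) = -7.4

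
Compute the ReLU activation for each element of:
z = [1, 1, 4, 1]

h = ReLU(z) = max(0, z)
h = [1, 1, 4, 1]

ReLU applied element-wise: max(0,1)=1, max(0,1)=1, max(0,4)=4, max(0,1)=1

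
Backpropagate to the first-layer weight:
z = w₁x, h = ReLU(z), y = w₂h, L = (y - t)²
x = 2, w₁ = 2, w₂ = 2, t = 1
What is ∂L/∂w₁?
∂L/∂w₁ = 56

Forward pass:
z = w₁x = 2×2 = 4
h = ReLU(4) = 4
y = w₂h = 2×4 = 8

Backward pass:
∂L/∂y = 2(y - t) = 2(8 - 1) = 14
∂y/∂h = w₂ = 2
∂h/∂z = 1 (ReLU derivative)
∂z/∂w₁ = x = 2

∂L/∂w₁ = 14 × 2 × 1 × 2 = 56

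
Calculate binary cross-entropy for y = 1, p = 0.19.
L = 1.661

L = -1·log(0.19) - 0·log(0.81) = -log(0.19) = 1.661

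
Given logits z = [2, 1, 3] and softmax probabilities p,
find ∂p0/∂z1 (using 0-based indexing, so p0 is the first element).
∂p0/∂z1 = -0.02203

p = softmax(z) = [0.2447, 0.09003, 0.6652]
p0 = 0.2447, p1 = 0.09003

∂p0/∂z1 = -p0 × p1 = -0.2447 × 0.09003 = -0.02203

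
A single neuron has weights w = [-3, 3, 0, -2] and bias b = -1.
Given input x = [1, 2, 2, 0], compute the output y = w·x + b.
y = 2

y = (-3)(1) + (3)(2) + (0)(2) + (-2)(0) + -1 = 2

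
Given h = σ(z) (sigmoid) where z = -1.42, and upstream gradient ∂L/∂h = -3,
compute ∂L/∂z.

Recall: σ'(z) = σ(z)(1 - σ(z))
∂L/∂z = -0.4703

σ(-1.42) = 0.1947
σ'(-1.42) = σ(-1.42)(1 - σ(-1.42)) = 0.1947 × 0.8053 = 0.1568
∂L/∂z = ∂L/∂h · σ'(z) = -3 × 0.1568 = -0.4703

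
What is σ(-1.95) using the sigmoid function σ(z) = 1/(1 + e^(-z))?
0.1246

sigmoid(-1.95) = 1/(1 + e^(1.95)) = 1/(1 + 7.029) = 0.1246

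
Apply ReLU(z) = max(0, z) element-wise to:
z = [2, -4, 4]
h = [2, 0, 4]

ReLU applied element-wise: max(0,2)=2, max(0,-4)=0, max(0,4)=4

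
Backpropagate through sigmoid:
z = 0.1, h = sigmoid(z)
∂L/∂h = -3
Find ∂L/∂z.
∂L/∂z = -0.7481

σ(0.1) = 0.525
σ'(0.1) = σ(0.1)(1 - σ(0.1)) = 0.525 × 0.475 = 0.2494
∂L/∂z = ∂L/∂h · σ'(z) = -3 × 0.2494 = -0.7481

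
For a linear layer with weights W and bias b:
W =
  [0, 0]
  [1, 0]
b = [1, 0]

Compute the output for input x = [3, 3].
y = [1, 3]

Wx = [0×3 + 0×3, 1×3 + 0×3]
   = [0, 3]
y = Wx + b = [0 + 1, 3 + 0] = [1, 3]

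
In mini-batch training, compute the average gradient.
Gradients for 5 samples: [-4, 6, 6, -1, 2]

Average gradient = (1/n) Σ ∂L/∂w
Average gradient = 1.8

Average = (1/5)(-4 + 6 + 6 + -1 + 2) = 9/5 = 1.8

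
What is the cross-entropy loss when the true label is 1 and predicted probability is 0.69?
L = 0.3711

L = -1·log(0.69) - 0·log(0.31) = -log(0.69) = 0.3711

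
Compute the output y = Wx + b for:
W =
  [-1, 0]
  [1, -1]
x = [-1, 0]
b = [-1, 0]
y = [0, -1]

Wx = [-1×-1 + 0×0, 1×-1 + -1×0]
   = [1, -1]
y = Wx + b = [1 + -1, -1 + 0] = [0, -1]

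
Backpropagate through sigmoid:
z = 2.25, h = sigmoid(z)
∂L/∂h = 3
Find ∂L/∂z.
∂L/∂z = 0.2588

σ(2.25) = 0.9047
σ'(2.25) = σ(2.25)(1 - σ(2.25)) = 0.9047 × 0.09535 = 0.08626
∂L/∂z = ∂L/∂h · σ'(z) = 3 × 0.08626 = 0.2588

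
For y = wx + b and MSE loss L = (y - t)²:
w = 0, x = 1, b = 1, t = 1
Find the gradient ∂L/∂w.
∂L/∂w = 0

y = wx + b = (0)(1) + 1 = 1
∂L/∂y = 2(y - t) = 2(1 - 1) = 0
∂y/∂w = x = 1
∂L/∂w = ∂L/∂y · ∂y/∂w = 0 × 1 = 0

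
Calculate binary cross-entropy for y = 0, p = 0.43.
L = 0.5621

L = -0·log(0.43) - 1·log(0.57) = -log(0.57) = 0.5621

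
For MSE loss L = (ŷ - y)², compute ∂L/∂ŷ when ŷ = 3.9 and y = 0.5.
∂L/∂ŷ = 6.8

∂L/∂ŷ = 2(ŷ - y) = 2(3.9 - 0.5) = 2(3.4) = 6.8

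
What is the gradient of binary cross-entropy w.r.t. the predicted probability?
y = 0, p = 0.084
∂L/∂p = 1.092

∂L/∂p = -y/p + (1-y)/(1-p) = 0 + 1/0.916 = 1.092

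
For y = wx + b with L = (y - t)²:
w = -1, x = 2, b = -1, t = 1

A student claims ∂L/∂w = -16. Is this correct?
Correct

y = (-1)(2) + -1 = -3
∂L/∂y = 2(y - t) = 2(-3 - 1) = -8
∂y/∂w = x = 2
∂L/∂w = -8 × 2 = -16

Claimed value: -16
Correct: The correct gradient is -16.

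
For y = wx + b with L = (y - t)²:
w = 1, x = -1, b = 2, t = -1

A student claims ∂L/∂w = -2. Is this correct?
Incorrect

y = (1)(-1) + 2 = 1
∂L/∂y = 2(y - t) = 2(1 - -1) = 4
∂y/∂w = x = -1
∂L/∂w = 4 × -1 = -4

Claimed value: -2
Incorrect: The correct gradient is -4.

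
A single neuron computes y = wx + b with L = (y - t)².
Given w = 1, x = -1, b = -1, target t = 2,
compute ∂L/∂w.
∂L/∂w = 8

y = wx + b = (1)(-1) + -1 = -2
∂L/∂y = 2(y - t) = 2(-2 - 2) = -8
∂y/∂w = x = -1
∂L/∂w = ∂L/∂y · ∂y/∂w = -8 × -1 = 8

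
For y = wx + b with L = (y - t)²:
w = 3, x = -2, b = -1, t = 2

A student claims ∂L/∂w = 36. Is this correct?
Correct

y = (3)(-2) + -1 = -7
∂L/∂y = 2(y - t) = 2(-7 - 2) = -18
∂y/∂w = x = -2
∂L/∂w = -18 × -2 = 36

Claimed value: 36
Correct: The correct gradient is 36.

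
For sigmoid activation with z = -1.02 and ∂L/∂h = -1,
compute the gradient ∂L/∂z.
∂L/∂z = -0.1948

σ(-1.02) = 0.265
σ'(-1.02) = σ(-1.02)(1 - σ(-1.02)) = 0.265 × 0.735 = 0.1948
∂L/∂z = ∂L/∂h · σ'(z) = -1 × 0.1948 = -0.1948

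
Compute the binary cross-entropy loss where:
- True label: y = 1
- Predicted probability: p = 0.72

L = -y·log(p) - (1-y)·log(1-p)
L = 0.3285

L = -1·log(0.72) - 0·log(0.28) = -log(0.72) = 0.3285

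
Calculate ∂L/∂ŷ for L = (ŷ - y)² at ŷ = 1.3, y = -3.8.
∂L/∂ŷ = 10.2

∂L/∂ŷ = 2(ŷ - y) = 2(1.3 - -3.8) = 2(5.1) = 10.2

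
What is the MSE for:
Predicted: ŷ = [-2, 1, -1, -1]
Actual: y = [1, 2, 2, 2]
MSE = 7

MSE = (1/4)((-2-1)² + (1-2)² + (-1-2)² + (-1-2)²) = (1/4)(9 + 1 + 9 + 9) = 7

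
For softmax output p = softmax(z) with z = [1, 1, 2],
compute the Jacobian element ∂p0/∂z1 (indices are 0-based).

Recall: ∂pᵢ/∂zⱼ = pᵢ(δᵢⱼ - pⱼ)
∂p0/∂z1 = -0.04492

p = softmax(z) = [0.2119, 0.2119, 0.5761]
p0 = 0.2119, p1 = 0.2119

∂p0/∂z1 = -p0 × p1 = -0.2119 × 0.2119 = -0.04492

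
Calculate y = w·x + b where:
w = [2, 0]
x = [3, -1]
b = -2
y = 4

y = (2)(3) + (0)(-1) + -2 = 4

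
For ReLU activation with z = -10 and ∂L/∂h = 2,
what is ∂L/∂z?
∂L/∂z = 0

h = ReLU(-10) = 0
Since z < 0: ∂h/∂z = 0
∂L/∂z = ∂L/∂h · ∂h/∂z = 2 × 0 = 0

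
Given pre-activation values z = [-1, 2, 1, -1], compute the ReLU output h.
h = [0, 2, 1, 0]

ReLU applied element-wise: max(0,-1)=0, max(0,2)=2, max(0,1)=1, max(0,-1)=0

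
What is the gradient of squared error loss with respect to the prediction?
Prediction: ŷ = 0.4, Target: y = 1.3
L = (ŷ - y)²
∂L/∂ŷ = -1.8

∂L/∂ŷ = 2(ŷ - y) = 2(0.4 - 1.3) = 2(-0.9) = -1.8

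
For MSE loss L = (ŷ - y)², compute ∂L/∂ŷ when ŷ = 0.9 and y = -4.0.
∂L/∂ŷ = 9.8

∂L/∂ŷ = 2(ŷ - y) = 2(0.9 - -4.0) = 2(4.9) = 9.8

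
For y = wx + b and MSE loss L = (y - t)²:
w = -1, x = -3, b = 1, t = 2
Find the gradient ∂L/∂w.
∂L/∂w = -12

y = wx + b = (-1)(-3) + 1 = 4
∂L/∂y = 2(y - t) = 2(4 - 2) = 4
∂y/∂w = x = -3
∂L/∂w = ∂L/∂y · ∂y/∂w = 4 × -3 = -12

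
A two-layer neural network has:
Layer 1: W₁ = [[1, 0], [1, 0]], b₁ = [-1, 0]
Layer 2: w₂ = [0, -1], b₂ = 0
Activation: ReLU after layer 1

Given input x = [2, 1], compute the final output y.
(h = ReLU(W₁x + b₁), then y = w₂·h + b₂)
y = -2

Layer 1 pre-activation: z₁ = [1, 2]
After ReLU: h = [1, 2]
Layer 2 output: y = 0×1 + -1×2 + 0 = -2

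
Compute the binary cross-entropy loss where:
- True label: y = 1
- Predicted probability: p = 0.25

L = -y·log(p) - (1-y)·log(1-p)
L = 1.386

L = -1·log(0.25) - 0·log(0.75) = -log(0.25) = 1.386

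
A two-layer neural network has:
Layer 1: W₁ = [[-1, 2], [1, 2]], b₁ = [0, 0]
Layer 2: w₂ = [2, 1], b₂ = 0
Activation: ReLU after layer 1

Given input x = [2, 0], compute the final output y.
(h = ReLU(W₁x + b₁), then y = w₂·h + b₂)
y = 2

Layer 1 pre-activation: z₁ = [-2, 2]
After ReLU: h = [0, 2]
Layer 2 output: y = 2×0 + 1×2 + 0 = 2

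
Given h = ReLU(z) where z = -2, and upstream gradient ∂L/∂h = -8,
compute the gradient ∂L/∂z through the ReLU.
∂L/∂z = 0

h = ReLU(-2) = 0
Since z < 0: ∂h/∂z = 0
∂L/∂z = ∂L/∂h · ∂h/∂z = -8 × 0 = 0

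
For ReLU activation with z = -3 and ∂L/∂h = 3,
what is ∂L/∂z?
∂L/∂z = 0

h = ReLU(-3) = 0
Since z < 0: ∂h/∂z = 0
∂L/∂z = ∂L/∂h · ∂h/∂z = 3 × 0 = 0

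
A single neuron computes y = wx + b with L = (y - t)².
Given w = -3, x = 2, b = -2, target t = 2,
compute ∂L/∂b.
∂L/∂b = -20

y = wx + b = (-3)(2) + -2 = -8
∂L/∂y = 2(y - t) = 2(-8 - 2) = -20
∂y/∂b = 1
∂L/∂b = ∂L/∂y · ∂y/∂b = -20 × 1 = -20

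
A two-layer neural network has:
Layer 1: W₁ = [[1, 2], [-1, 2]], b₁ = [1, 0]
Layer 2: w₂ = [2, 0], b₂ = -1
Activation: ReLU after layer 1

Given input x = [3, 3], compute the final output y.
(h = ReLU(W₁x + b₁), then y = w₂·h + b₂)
y = 19

Layer 1 pre-activation: z₁ = [10, 3]
After ReLU: h = [10, 3]
Layer 2 output: y = 2×10 + 0×3 + -1 = 19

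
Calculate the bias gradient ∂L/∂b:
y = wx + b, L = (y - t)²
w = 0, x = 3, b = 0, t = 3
∂L/∂b = -6

y = wx + b = (0)(3) + 0 = 0
∂L/∂y = 2(y - t) = 2(0 - 3) = -6
∂y/∂b = 1
∂L/∂b = ∂L/∂y · ∂y/∂b = -6 × 1 = -6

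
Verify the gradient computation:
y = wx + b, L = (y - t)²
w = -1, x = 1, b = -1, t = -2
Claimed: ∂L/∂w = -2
Incorrect

y = (-1)(1) + -1 = -2
∂L/∂y = 2(y - t) = 2(-2 - -2) = 0
∂y/∂w = x = 1
∂L/∂w = 0 × 1 = 0

Claimed value: -2
Incorrect: The correct gradient is 0.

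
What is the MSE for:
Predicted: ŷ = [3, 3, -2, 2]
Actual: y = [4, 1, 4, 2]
MSE = 10.25

MSE = (1/4)((3-4)² + (3-1)² + (-2-4)² + (2-2)²) = (1/4)(1 + 4 + 36 + 0) = 10.25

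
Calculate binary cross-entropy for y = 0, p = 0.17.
L = 0.1863

L = -0·log(0.17) - 1·log(0.83) = -log(0.83) = 0.1863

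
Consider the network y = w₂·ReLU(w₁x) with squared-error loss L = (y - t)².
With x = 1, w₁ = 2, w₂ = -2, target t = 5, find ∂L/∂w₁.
∂L/∂w₁ = 36

Forward pass:
z = w₁x = 2×1 = 2
h = ReLU(2) = 2
y = w₂h = -2×2 = -4

Backward pass:
∂L/∂y = 2(y - t) = 2(-4 - 5) = -18
∂y/∂h = w₂ = -2
∂h/∂z = 1 (ReLU derivative)
∂z/∂w₁ = x = 1

∂L/∂w₁ = -18 × -2 × 1 × 1 = 36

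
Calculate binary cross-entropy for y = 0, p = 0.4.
L = 0.5108

L = -0·log(0.4) - 1·log(0.6) = -log(0.6) = 0.5108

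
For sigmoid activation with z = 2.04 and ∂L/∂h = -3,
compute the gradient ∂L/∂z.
∂L/∂z = -0.3055

σ(2.04) = 0.8849
σ'(2.04) = σ(2.04)(1 - σ(2.04)) = 0.8849 × 0.1151 = 0.1018
∂L/∂z = ∂L/∂h · σ'(z) = -3 × 0.1018 = -0.3055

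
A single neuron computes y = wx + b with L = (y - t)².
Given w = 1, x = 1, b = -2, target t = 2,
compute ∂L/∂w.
∂L/∂w = -6

y = wx + b = (1)(1) + -2 = -1
∂L/∂y = 2(y - t) = 2(-1 - 2) = -6
∂y/∂w = x = 1
∂L/∂w = ∂L/∂y · ∂y/∂w = -6 × 1 = -6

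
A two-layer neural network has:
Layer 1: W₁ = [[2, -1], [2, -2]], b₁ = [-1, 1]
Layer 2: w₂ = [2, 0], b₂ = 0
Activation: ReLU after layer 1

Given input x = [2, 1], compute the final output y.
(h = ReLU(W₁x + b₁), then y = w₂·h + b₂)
y = 4

Layer 1 pre-activation: z₁ = [2, 3]
After ReLU: h = [2, 3]
Layer 2 output: y = 2×2 + 0×3 + 0 = 4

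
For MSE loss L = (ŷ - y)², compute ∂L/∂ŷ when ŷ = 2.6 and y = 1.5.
∂L/∂ŷ = 2.2

∂L/∂ŷ = 2(ŷ - y) = 2(2.6 - 1.5) = 2(1.1) = 2.2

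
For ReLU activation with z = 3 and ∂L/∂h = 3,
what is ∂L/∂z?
∂L/∂z = 3

h = ReLU(3) = 3
Since z > 0: ∂h/∂z = 1
∂L/∂z = ∂L/∂h · ∂h/∂z = 3 × 1 = 3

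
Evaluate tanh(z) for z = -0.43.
-0.4053

tanh(-0.43) = (e^(-0.43) - e^(0.43))/(e^(-0.43) + e^(0.43)) = -0.4053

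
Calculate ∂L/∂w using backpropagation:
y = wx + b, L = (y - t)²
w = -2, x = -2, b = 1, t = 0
∂L/∂w = -20

y = wx + b = (-2)(-2) + 1 = 5
∂L/∂y = 2(y - t) = 2(5 - 0) = 10
∂y/∂w = x = -2
∂L/∂w = ∂L/∂y · ∂y/∂w = 10 × -2 = -20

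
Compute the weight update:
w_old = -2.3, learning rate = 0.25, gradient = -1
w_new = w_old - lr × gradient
w_new = -2.05

w_new = w - η·∂L/∂w = -2.3 - 0.25×(-1) = -2.3 - (-0.25) = -2.05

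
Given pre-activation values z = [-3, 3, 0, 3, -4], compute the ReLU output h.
h = [0, 3, 0, 3, 0]

ReLU applied element-wise: max(0,-3)=0, max(0,3)=3, max(0,0)=0, max(0,3)=3, max(0,-4)=0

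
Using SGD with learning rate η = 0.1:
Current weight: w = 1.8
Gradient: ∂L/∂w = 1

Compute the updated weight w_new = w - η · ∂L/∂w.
w_new = 1.7

w_new = w - η·∂L/∂w = 1.8 - 0.1×(1) = 1.8 - (0.1) = 1.7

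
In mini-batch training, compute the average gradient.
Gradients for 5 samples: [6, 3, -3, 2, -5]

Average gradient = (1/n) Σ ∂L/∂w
Average gradient = 0.6

Average = (1/5)(6 + 3 + -3 + 2 + -5) = 3/5 = 0.6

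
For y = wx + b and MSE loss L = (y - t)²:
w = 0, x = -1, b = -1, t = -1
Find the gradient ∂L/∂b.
∂L/∂b = 0

y = wx + b = (0)(-1) + -1 = -1
∂L/∂y = 2(y - t) = 2(-1 - -1) = 0
∂y/∂b = 1
∂L/∂b = ∂L/∂y · ∂y/∂b = 0 × 1 = 0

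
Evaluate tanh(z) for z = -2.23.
-0.9771

tanh(-2.23) = (e^(-2.23) - e^(2.23))/(e^(-2.23) + e^(2.23)) = -0.9771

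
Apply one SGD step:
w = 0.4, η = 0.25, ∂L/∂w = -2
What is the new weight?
w_new = 0.9

w_new = w - η·∂L/∂w = 0.4 - 0.25×(-2) = 0.4 - (-0.5) = 0.9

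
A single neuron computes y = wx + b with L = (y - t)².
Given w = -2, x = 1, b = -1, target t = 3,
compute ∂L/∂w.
∂L/∂w = -12

y = wx + b = (-2)(1) + -1 = -3
∂L/∂y = 2(y - t) = 2(-3 - 3) = -12
∂y/∂w = x = 1
∂L/∂w = ∂L/∂y · ∂y/∂w = -12 × 1 = -12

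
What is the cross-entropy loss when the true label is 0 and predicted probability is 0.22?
L = 0.2485

L = -0·log(0.22) - 1·log(0.78) = -log(0.78) = 0.2485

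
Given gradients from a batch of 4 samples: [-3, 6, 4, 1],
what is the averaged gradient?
Average gradient = 2

Average = (1/4)(-3 + 6 + 4 + 1) = 8/4 = 2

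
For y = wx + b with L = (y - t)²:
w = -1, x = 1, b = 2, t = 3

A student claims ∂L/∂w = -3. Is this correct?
Incorrect

y = (-1)(1) + 2 = 1
∂L/∂y = 2(y - t) = 2(1 - 3) = -4
∂y/∂w = x = 1
∂L/∂w = -4 × 1 = -4

Claimed value: -3
Incorrect: The correct gradient is -4.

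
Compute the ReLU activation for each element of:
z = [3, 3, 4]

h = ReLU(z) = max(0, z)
h = [3, 3, 4]

ReLU applied element-wise: max(0,3)=3, max(0,3)=3, max(0,4)=4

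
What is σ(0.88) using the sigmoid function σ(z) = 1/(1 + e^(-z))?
0.7068

sigmoid(0.88) = 1/(1 + e^(-0.88)) = 1/(1 + 0.4148) = 0.7068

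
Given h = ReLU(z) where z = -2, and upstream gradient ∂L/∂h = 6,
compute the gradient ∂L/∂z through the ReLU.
∂L/∂z = 0

h = ReLU(-2) = 0
Since z < 0: ∂h/∂z = 0
∂L/∂z = ∂L/∂h · ∂h/∂z = 6 × 0 = 0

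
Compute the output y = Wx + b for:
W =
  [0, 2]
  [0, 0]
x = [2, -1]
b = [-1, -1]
y = [-3, -1]

Wx = [0×2 + 2×-1, 0×2 + 0×-1]
   = [-2, 0]
y = Wx + b = [-2 + -1, 0 + -1] = [-3, -1]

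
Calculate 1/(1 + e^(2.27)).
0.09364

sigmoid(-2.27) = 1/(1 + e^(2.27)) = 1/(1 + 9.679) = 0.09364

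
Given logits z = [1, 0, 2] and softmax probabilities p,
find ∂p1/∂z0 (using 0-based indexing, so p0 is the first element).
∂p1/∂z0 = -0.02203

p = softmax(z) = [0.2447, 0.09003, 0.6652]
p1 = 0.09003, p0 = 0.2447

∂p1/∂z0 = -p1 × p0 = -0.09003 × 0.2447 = -0.02203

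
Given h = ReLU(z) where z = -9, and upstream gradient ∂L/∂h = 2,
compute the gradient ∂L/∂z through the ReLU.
∂L/∂z = 0

h = ReLU(-9) = 0
Since z < 0: ∂h/∂z = 0
∂L/∂z = ∂L/∂h · ∂h/∂z = 2 × 0 = 0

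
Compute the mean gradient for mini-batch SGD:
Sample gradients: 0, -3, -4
Average gradient = -2.333

Average = (1/3)(0 + -3 + -4) = -7/3 = -2.333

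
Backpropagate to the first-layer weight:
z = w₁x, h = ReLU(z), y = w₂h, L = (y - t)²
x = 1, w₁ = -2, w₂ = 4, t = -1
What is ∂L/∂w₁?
∂L/∂w₁ = 0

Forward pass:
z = w₁x = -2×1 = -2
h = ReLU(-2) = 0
y = w₂h = 4×0 = 0

Backward pass:
∂L/∂y = 2(y - t) = 2(0 - -1) = 2
∂y/∂h = w₂ = 4
∂h/∂z = 0 (ReLU derivative)
∂z/∂w₁ = x = 1

∂L/∂w₁ = 2 × 4 × 0 × 1 = 0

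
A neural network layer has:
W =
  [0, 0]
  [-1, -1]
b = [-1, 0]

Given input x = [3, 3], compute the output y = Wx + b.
y = [-1, -6]

Wx = [0×3 + 0×3, -1×3 + -1×3]
   = [0, -6]
y = Wx + b = [0 + -1, -6 + 0] = [-1, -6]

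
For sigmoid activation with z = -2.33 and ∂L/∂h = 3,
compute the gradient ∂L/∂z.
∂L/∂z = 0.2424

σ(-2.33) = 0.08867
σ'(-2.33) = σ(-2.33)(1 - σ(-2.33)) = 0.08867 × 0.9113 = 0.08081
∂L/∂z = ∂L/∂h · σ'(z) = 3 × 0.08081 = 0.2424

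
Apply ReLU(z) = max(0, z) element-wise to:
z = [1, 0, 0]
h = [1, 0, 0]

ReLU applied element-wise: max(0,1)=1, max(0,0)=0, max(0,0)=0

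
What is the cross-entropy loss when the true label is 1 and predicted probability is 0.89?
L = 0.1165

L = -1·log(0.89) - 0·log(0.11) = -log(0.89) = 0.1165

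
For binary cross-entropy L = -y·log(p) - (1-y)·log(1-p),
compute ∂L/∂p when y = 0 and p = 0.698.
∂L/∂p = 3.311

∂L/∂p = -y/p + (1-y)/(1-p) = 0 + 1/0.302 = 3.311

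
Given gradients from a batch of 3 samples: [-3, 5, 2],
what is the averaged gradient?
Average gradient = 1.333

Average = (1/3)(-3 + 5 + 2) = 4/3 = 1.333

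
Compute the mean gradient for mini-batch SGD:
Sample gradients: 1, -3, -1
Average gradient = -1

Average = (1/3)(1 + -3 + -1) = -3/3 = -1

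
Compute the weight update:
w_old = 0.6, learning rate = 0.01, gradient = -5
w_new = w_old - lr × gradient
w_new = 0.65

w_new = w - η·∂L/∂w = 0.6 - 0.01×(-5) = 0.6 - (-0.05) = 0.65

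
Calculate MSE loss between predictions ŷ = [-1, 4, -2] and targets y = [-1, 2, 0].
MSE = 2.667

MSE = (1/3)((-1--1)² + (4-2)² + (-2-0)²) = (1/3)(0 + 4 + 4) = 2.667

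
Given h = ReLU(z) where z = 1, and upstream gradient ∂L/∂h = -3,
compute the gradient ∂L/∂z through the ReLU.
∂L/∂z = -3

h = ReLU(1) = 1
Since z > 0: ∂h/∂z = 1
∂L/∂z = ∂L/∂h · ∂h/∂z = -3 × 1 = -3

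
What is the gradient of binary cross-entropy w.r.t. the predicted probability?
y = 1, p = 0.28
∂L/∂p = -3.571

∂L/∂p = -y/p + (1-y)/(1-p) = -1/0.28 + 0 = -3.571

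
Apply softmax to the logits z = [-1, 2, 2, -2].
p = [0.0241, 0.4835, 0.4835, 0.0089]

exp(z) = [0.3679, 7.389, 7.389, 0.1353]
Sum = 15.28
p = [0.0241, 0.4835, 0.4835, 0.0089]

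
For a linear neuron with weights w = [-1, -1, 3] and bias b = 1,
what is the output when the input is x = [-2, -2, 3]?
y = 14

y = (-1)(-2) + (-1)(-2) + (3)(3) + 1 = 14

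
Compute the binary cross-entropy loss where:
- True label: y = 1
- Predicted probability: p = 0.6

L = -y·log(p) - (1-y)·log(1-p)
L = 0.5108

L = -1·log(0.6) - 0·log(0.4) = -log(0.6) = 0.5108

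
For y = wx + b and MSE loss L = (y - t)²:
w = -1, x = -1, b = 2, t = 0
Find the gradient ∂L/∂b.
∂L/∂b = 6

y = wx + b = (-1)(-1) + 2 = 3
∂L/∂y = 2(y - t) = 2(3 - 0) = 6
∂y/∂b = 1
∂L/∂b = ∂L/∂y · ∂y/∂b = 6 × 1 = 6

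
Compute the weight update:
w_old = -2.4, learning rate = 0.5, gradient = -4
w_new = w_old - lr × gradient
w_new = -0.4

w_new = w - η·∂L/∂w = -2.4 - 0.5×(-4) = -2.4 - (-2) = -0.4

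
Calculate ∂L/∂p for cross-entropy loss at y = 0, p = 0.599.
∂L/∂p = 2.494

∂L/∂p = -y/p + (1-y)/(1-p) = 0 + 1/0.401 = 2.494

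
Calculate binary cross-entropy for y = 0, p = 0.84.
L = 1.833

L = -0·log(0.84) - 1·log(0.16) = -log(0.16) = 1.833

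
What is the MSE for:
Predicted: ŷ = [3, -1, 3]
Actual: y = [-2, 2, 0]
MSE = 14.33

MSE = (1/3)((3--2)² + (-1-2)² + (3-0)²) = (1/3)(25 + 9 + 9) = 14.33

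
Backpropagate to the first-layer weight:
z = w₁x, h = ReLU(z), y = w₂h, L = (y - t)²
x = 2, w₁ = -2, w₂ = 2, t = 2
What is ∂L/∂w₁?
∂L/∂w₁ = 0

Forward pass:
z = w₁x = -2×2 = -4
h = ReLU(-4) = 0
y = w₂h = 2×0 = 0

Backward pass:
∂L/∂y = 2(y - t) = 2(0 - 2) = -4
∂y/∂h = w₂ = 2
∂h/∂z = 0 (ReLU derivative)
∂z/∂w₁ = x = 2

∂L/∂w₁ = -4 × 2 × 0 × 2 = 0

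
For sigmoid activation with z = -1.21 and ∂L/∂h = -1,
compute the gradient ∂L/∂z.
∂L/∂z = -0.1769

σ(-1.21) = 0.2297
σ'(-1.21) = σ(-1.21)(1 - σ(-1.21)) = 0.2297 × 0.7703 = 0.1769
∂L/∂z = ∂L/∂h · σ'(z) = -1 × 0.1769 = -0.1769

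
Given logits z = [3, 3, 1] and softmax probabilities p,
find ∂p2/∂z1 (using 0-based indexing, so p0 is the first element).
∂p2/∂z1 = -0.02968

p = softmax(z) = [0.4683, 0.4683, 0.06338]
p2 = 0.06338, p1 = 0.4683

∂p2/∂z1 = -p2 × p1 = -0.06338 × 0.4683 = -0.02968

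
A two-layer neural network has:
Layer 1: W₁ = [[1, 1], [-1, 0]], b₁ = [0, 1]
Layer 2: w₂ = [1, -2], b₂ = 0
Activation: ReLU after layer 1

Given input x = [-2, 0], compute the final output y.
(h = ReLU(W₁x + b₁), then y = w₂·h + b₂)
y = -6

Layer 1 pre-activation: z₁ = [-2, 3]
After ReLU: h = [0, 3]
Layer 2 output: y = 1×0 + -2×3 + 0 = -6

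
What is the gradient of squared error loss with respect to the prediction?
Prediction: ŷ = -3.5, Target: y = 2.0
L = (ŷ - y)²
∂L/∂ŷ = -11.0

∂L/∂ŷ = 2(ŷ - y) = 2(-3.5 - 2.0) = 2(-5.5) = -11.0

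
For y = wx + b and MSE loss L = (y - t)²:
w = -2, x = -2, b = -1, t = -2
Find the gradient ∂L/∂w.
∂L/∂w = -20

y = wx + b = (-2)(-2) + -1 = 3
∂L/∂y = 2(y - t) = 2(3 - -2) = 10
∂y/∂w = x = -2
∂L/∂w = ∂L/∂y · ∂y/∂w = 10 × -2 = -20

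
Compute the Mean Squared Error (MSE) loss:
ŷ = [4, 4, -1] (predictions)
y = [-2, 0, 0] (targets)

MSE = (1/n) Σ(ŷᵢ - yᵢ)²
MSE = 17.67

MSE = (1/3)((4--2)² + (4-0)² + (-1-0)²) = (1/3)(36 + 16 + 1) = 17.67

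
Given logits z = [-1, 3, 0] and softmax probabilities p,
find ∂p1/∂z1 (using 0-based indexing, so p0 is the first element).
∂p1/∂z1 = 0.0597

p = softmax(z) = [0.01715, 0.9362, 0.04661]
p1 = 0.9362

∂p1/∂z1 = p1(1 - p1) = 0.9362 × (1 - 0.9362) = 0.0597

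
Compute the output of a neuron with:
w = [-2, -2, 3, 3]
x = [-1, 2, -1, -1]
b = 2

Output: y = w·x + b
y = -6

y = (-2)(-1) + (-2)(2) + (3)(-1) + (3)(-1) + 2 = -6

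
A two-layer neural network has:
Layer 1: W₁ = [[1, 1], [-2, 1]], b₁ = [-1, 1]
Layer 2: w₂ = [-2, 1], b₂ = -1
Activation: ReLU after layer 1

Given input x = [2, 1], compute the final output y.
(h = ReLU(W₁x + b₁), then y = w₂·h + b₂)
y = -5

Layer 1 pre-activation: z₁ = [2, -2]
After ReLU: h = [2, 0]
Layer 2 output: y = -2×2 + 1×0 + -1 = -5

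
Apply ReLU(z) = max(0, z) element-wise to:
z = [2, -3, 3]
h = [2, 0, 3]

ReLU applied element-wise: max(0,2)=2, max(0,-3)=0, max(0,3)=3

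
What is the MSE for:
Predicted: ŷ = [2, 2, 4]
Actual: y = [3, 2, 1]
MSE = 3.333

MSE = (1/3)((2-3)² + (2-2)² + (4-1)²) = (1/3)(1 + 0 + 9) = 3.333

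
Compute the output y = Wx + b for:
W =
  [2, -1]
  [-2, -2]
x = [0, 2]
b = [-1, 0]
y = [-3, -4]

Wx = [2×0 + -1×2, -2×0 + -2×2]
   = [-2, -4]
y = Wx + b = [-2 + -1, -4 + 0] = [-3, -4]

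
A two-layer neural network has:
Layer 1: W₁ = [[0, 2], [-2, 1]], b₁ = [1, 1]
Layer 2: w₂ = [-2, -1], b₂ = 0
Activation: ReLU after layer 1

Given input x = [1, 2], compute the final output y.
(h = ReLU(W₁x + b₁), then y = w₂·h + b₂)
y = -11

Layer 1 pre-activation: z₁ = [5, 1]
After ReLU: h = [5, 1]
Layer 2 output: y = -2×5 + -1×1 + 0 = -11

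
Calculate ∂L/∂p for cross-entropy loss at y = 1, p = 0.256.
∂L/∂p = -3.906

∂L/∂p = -y/p + (1-y)/(1-p) = -1/0.256 + 0 = -3.906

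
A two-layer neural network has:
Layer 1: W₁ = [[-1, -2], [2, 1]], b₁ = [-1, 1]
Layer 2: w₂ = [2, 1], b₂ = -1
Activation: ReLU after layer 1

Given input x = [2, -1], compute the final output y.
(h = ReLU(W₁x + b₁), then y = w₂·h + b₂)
y = 3

Layer 1 pre-activation: z₁ = [-1, 4]
After ReLU: h = [0, 4]
Layer 2 output: y = 2×0 + 1×4 + -1 = 3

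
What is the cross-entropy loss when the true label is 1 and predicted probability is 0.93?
L = 0.07257

L = -1·log(0.93) - 0·log(0.07) = -log(0.93) = 0.07257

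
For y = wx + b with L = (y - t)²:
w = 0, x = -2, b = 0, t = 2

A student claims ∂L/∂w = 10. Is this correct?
Incorrect

y = (0)(-2) + 0 = 0
∂L/∂y = 2(y - t) = 2(0 - 2) = -4
∂y/∂w = x = -2
∂L/∂w = -4 × -2 = 8

Claimed value: 10
Incorrect: The correct gradient is 8.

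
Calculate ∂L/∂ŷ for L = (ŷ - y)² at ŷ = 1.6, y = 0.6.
∂L/∂ŷ = 2.0

∂L/∂ŷ = 2(ŷ - y) = 2(1.6 - 0.6) = 2(1.0) = 2.0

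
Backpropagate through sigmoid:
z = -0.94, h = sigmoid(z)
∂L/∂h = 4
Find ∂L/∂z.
∂L/∂z = 0.808

σ(-0.94) = 0.2809
σ'(-0.94) = σ(-0.94)(1 - σ(-0.94)) = 0.2809 × 0.7191 = 0.202
∂L/∂z = ∂L/∂h · σ'(z) = 4 × 0.202 = 0.808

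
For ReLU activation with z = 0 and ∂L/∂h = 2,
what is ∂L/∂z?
∂L/∂z = 0

h = ReLU(0) = 0
At z = 0: ∂h/∂z = 0 (by convention)
∂L/∂z = ∂L/∂h · ∂h/∂z = 2 × 0 = 0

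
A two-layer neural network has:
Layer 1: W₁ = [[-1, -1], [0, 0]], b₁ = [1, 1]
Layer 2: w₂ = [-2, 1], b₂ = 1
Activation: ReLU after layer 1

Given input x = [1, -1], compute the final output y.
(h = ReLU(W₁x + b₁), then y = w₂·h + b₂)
y = 0

Layer 1 pre-activation: z₁ = [1, 1]
After ReLU: h = [1, 1]
Layer 2 output: y = -2×1 + 1×1 + 1 = 0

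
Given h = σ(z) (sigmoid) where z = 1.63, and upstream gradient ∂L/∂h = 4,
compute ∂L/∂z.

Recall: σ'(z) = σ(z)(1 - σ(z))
∂L/∂z = 0.548

σ(1.63) = 0.8362
σ'(1.63) = σ(1.63)(1 - σ(1.63)) = 0.8362 × 0.1638 = 0.137
∂L/∂z = ∂L/∂h · σ'(z) = 4 × 0.137 = 0.548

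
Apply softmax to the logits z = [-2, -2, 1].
p = [0.0453, 0.0453, 0.9094]

exp(z) = [0.1353, 0.1353, 2.718]
Sum = 2.989
p = [0.0453, 0.0453, 0.9094]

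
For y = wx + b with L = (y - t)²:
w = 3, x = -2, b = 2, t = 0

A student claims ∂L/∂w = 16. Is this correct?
Correct

y = (3)(-2) + 2 = -4
∂L/∂y = 2(y - t) = 2(-4 - 0) = -8
∂y/∂w = x = -2
∂L/∂w = -8 × -2 = 16

Claimed value: 16
Correct: The correct gradient is 16.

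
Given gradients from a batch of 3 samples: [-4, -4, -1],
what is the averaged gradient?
Average gradient = -3

Average = (1/3)(-4 + -4 + -1) = -9/3 = -3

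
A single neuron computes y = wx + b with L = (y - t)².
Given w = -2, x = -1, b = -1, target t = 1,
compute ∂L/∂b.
∂L/∂b = 0

y = wx + b = (-2)(-1) + -1 = 1
∂L/∂y = 2(y - t) = 2(1 - 1) = 0
∂y/∂b = 1
∂L/∂b = ∂L/∂y · ∂y/∂b = 0 × 1 = 0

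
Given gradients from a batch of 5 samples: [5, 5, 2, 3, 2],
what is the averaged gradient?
Average gradient = 3.4

Average = (1/5)(5 + 5 + 2 + 3 + 2) = 17/5 = 3.4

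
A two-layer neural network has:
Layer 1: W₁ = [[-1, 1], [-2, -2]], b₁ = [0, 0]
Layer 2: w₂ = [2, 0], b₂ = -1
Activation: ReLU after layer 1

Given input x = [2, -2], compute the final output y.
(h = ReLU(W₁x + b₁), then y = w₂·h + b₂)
y = -1

Layer 1 pre-activation: z₁ = [-4, 0]
After ReLU: h = [0, 0]
Layer 2 output: y = 2×0 + 0×0 + -1 = -1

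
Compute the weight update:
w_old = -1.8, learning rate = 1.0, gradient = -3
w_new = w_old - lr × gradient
w_new = 1.2

w_new = w - η·∂L/∂w = -1.8 - 1.0×(-3) = -1.8 - (-3) = 1.2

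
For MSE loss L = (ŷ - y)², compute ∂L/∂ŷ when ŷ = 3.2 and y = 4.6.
∂L/∂ŷ = -2.8

∂L/∂ŷ = 2(ŷ - y) = 2(3.2 - 4.6) = 2(-1.4) = -2.8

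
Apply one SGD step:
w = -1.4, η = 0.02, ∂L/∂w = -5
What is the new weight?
w_new = -1.3

w_new = w - η·∂L/∂w = -1.4 - 0.02×(-5) = -1.4 - (-0.1) = -1.3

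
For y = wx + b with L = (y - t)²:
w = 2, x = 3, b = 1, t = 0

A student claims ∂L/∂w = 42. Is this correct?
Correct

y = (2)(3) + 1 = 7
∂L/∂y = 2(y - t) = 2(7 - 0) = 14
∂y/∂w = x = 3
∂L/∂w = 14 × 3 = 42

Claimed value: 42
Correct: The correct gradient is 42.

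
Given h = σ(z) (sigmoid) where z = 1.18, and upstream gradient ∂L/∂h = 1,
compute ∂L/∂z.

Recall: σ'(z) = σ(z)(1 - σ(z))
∂L/∂z = 0.1798

σ(1.18) = 0.7649
σ'(1.18) = σ(1.18)(1 - σ(1.18)) = 0.7649 × 0.2351 = 0.1798
∂L/∂z = ∂L/∂h · σ'(z) = 1 × 0.1798 = 0.1798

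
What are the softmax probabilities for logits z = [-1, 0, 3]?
p = [0.0171, 0.0466, 0.9362]

exp(z) = [0.3679, 1, 20.09]
Sum = 21.45
p = [0.0171, 0.0466, 0.9362]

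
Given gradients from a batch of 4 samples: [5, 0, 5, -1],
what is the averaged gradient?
Average gradient = 2.25

Average = (1/4)(5 + 0 + 5 + -1) = 9/4 = 2.25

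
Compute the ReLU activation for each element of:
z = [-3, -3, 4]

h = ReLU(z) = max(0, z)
h = [0, 0, 4]

ReLU applied element-wise: max(0,-3)=0, max(0,-3)=0, max(0,4)=4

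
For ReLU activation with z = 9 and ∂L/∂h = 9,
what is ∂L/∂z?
∂L/∂z = 9

h = ReLU(9) = 9
Since z > 0: ∂h/∂z = 1
∂L/∂z = ∂L/∂h · ∂h/∂z = 9 × 1 = 9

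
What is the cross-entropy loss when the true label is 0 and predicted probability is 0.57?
L = 0.844

L = -0·log(0.57) - 1·log(0.43) = -log(0.43) = 0.844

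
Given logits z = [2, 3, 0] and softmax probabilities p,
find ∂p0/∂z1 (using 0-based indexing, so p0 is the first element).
∂p0/∂z1 = -0.183

p = softmax(z) = [0.2595, 0.7054, 0.03512]
p0 = 0.2595, p1 = 0.7054

∂p0/∂z1 = -p0 × p1 = -0.2595 × 0.7054 = -0.183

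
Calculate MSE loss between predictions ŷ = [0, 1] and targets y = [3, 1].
MSE = 4.5

MSE = (1/2)((0-3)² + (1-1)²) = (1/2)(9 + 0) = 4.5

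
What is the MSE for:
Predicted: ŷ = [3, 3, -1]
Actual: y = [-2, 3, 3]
MSE = 13.67

MSE = (1/3)((3--2)² + (3-3)² + (-1-3)²) = (1/3)(25 + 0 + 16) = 13.67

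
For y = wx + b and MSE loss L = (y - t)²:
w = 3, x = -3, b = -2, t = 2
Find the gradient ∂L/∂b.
∂L/∂b = -26

y = wx + b = (3)(-3) + -2 = -11
∂L/∂y = 2(y - t) = 2(-11 - 2) = -26
∂y/∂b = 1
∂L/∂b = ∂L/∂y · ∂y/∂b = -26 × 1 = -26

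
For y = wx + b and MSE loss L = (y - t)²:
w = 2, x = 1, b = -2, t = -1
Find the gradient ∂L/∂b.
∂L/∂b = 2

y = wx + b = (2)(1) + -2 = 0
∂L/∂y = 2(y - t) = 2(0 - -1) = 2
∂y/∂b = 1
∂L/∂b = ∂L/∂y · ∂y/∂b = 2 × 1 = 2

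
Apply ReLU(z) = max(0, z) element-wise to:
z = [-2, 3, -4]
h = [0, 3, 0]

ReLU applied element-wise: max(0,-2)=0, max(0,3)=3, max(0,-4)=0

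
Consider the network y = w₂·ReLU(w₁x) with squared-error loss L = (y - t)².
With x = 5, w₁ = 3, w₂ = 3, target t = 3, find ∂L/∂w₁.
∂L/∂w₁ = 1260

Forward pass:
z = w₁x = 3×5 = 15
h = ReLU(15) = 15
y = w₂h = 3×15 = 45

Backward pass:
∂L/∂y = 2(y - t) = 2(45 - 3) = 84
∂y/∂h = w₂ = 3
∂h/∂z = 1 (ReLU derivative)
∂z/∂w₁ = x = 5

∂L/∂w₁ = 84 × 3 × 1 × 5 = 1260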